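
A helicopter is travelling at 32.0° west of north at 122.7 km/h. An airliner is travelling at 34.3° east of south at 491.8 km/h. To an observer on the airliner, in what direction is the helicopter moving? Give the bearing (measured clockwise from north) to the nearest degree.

326°

Taking east as x and north as y: helicopter velocity = (-65.021, 104.056) km/h; airliner velocity = (277.142, -406.275) km/h.
Velocity of helicopter relative to airliner = (-65.021, 104.056) − (277.142, -406.275) = (-342.163, 510.331) km/h.
Bearing = atan2(-342.16, 510.33) = 326.16° clockwise from north.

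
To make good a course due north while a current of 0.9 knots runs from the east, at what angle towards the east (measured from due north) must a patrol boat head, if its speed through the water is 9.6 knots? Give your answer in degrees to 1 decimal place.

The current pushes perpendicular to the desired track; the heading must have a component into the current equal to 0.9 knots: 9.6 sin θ = 0.9.
sin θ = 0.0938, so θ = 5.379°.

5.4°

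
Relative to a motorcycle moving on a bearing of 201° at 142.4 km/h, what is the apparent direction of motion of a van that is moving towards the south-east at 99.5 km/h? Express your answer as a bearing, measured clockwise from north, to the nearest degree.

Taking east as x and north as y: van velocity = (70.357, -70.357) km/h; motorcycle velocity = (-51.032, -132.942) km/h.
Velocity of van relative to motorcycle = (70.357, -70.357) − (-51.032, -132.942) = (121.389, 62.585) km/h.
Bearing = atan2(121.39, 62.58) = 62.73° clockwise from north.

063°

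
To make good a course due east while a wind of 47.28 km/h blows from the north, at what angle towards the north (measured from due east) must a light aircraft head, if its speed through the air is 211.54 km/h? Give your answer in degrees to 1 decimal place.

12.9°

The wind pushes perpendicular to the desired track; the heading must have a component into the wind equal to 47.28 km/h: 211.54 sin θ = 47.28.
sin θ = 0.2235, so θ = 12.915°.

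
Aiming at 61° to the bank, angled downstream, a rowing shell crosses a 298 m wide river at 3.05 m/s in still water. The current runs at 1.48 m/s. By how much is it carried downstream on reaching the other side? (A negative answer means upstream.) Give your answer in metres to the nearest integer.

331 m

Perpendicular speed = 2.668 m/s; crossing time = 298 / 2.668 = 111.711 s.
Net downstream speed = 2.959 m/s.
Drift = 2.959 × 111.711 = 330.517 m (downstream).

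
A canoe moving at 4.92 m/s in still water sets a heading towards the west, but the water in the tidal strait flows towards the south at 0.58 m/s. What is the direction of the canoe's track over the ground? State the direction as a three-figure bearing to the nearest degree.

263°

Taking east as x and north as y: velocity relative to the water = (-4.920, 0.000) m/s; the water relative to ground = (0.000, -0.580) m/s.
Velocity relative to ground = (-4.920, 0.000) + (0.000, -0.580) = (-4.920, -0.580) m/s.
Bearing = atan2(-4.92, -0.58) = 263.28° clockwise from north.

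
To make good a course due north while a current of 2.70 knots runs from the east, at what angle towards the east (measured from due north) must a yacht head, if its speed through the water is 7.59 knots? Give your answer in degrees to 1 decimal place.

20.8°

The current pushes perpendicular to the desired track; the heading must have a component into the current equal to 2.70 knots: 7.59 sin θ = 2.70.
sin θ = 0.3557, so θ = 20.838°.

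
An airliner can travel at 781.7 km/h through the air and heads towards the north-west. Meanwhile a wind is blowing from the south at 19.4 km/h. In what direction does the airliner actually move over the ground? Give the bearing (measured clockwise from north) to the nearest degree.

Taking east as x and north as y: velocity relative to the air = (-552.745, 552.745) km/h; the air relative to ground = (0.000, 19.400) km/h.
Velocity relative to ground = (-552.745, 552.745) + (0.000, 19.400) = (-552.745, 572.145) km/h.
Bearing = atan2(-552.75, 572.15) = 315.99° clockwise from north.

316°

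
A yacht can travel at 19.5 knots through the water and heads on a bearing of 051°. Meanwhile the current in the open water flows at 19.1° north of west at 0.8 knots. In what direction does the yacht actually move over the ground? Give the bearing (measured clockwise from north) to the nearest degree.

049°

Taking east as x and north as y: velocity relative to the water = (15.154, 12.272) knots; the water relative to ground = (-0.756, 0.262) knots.
Velocity relative to ground = (15.154, 12.272) + (-0.756, 0.262) = (14.398, 12.534) knots.
Bearing = atan2(14.40, 12.53) = 48.96° clockwise from north.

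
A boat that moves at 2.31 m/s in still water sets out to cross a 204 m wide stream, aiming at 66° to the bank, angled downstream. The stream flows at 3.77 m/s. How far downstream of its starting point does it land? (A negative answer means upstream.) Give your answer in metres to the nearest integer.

455 m

Perpendicular speed = 2.110 m/s; crossing time = 204 / 2.110 = 96.669 s.
Net downstream speed = 4.710 m/s.
Drift = 4.710 × 96.669 = 455.269 m (downstream).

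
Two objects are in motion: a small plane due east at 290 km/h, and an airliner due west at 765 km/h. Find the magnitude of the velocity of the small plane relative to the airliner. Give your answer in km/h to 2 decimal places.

1055.00 km/h

Taking east as x and north as y: small plane velocity = (290.000, 0.000) km/h; airliner velocity = (-765.000, 0.000) km/h.
Velocity of small plane relative to airliner = (290.000, 0.000) − (-765.000, 0.000) = (1055.000, 0.000) km/h.
Magnitude = |(1055.000, 0.000)| = 1055.000 km/h.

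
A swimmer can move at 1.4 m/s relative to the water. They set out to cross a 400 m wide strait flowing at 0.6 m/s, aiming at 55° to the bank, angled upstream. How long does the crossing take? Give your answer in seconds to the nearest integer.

349 s

The component of the swimmer's velocity perpendicular to the bank is 1.4 × sin 55° = 1.147 m/s.
Only the cross-stream component determines the crossing time; the current contributes nothing perpendicular to the bank.
Time = 400 / 1.147 = 348.793 s.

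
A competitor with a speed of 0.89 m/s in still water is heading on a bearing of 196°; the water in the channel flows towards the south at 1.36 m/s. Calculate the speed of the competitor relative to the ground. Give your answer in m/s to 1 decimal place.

Taking east as x and north as y: velocity relative to the water = (-0.245, -0.856) m/s; the water relative to ground = (0.000, -1.360) m/s.
Velocity relative to ground = (-0.245, -0.856) + (0.000, -1.360) = (-0.245, -2.216) m/s.
Speed = |(-0.245, -2.216)| = 2.229 m/s.

2.2 m/s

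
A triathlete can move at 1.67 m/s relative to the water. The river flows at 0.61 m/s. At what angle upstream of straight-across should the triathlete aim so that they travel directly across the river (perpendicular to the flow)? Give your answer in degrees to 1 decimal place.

To cancel the current, the upstream component of the triathlete's velocity must equal the flow: 1.67 sin θ = 0.61.
sin θ = 0.61 / 1.67 = 0.3653.
θ = arcsin(0.3653) = 21.424°.

21.4°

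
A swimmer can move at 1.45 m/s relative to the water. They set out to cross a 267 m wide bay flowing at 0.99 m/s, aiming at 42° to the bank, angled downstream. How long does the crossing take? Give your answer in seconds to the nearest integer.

275 s

The component of the swimmer's velocity perpendicular to the bank is 1.45 × sin 42° = 0.970 m/s.
Only the cross-stream component determines the crossing time; the current contributes nothing perpendicular to the bank.
Time = 267 / 0.970 = 275.190 s.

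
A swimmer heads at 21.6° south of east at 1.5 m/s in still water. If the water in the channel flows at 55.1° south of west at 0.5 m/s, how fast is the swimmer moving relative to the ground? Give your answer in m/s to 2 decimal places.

Taking east as x and north as y: velocity relative to the water = (1.395, -0.552) m/s; the water relative to ground = (-0.286, -0.410) m/s.
Velocity relative to ground = (1.395, -0.552) + (-0.286, -0.410) = (1.109, -0.962) m/s.
Speed = |(1.109, -0.962)| = 1.468 m/s.

1.47 m/s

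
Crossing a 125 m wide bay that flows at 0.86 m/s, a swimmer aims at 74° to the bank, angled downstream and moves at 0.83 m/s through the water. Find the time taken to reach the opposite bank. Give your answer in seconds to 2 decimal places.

156.67 s

The component of the swimmer's velocity perpendicular to the bank is 0.83 × sin 74° = 0.798 m/s.
The flow acts along the bank and has no component across it.
Time = 125 / 0.798 = 156.672 s.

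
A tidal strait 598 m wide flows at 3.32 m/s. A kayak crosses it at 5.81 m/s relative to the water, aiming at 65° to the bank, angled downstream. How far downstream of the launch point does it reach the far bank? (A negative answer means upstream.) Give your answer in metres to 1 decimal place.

Perpendicular speed = 5.266 m/s; crossing time = 598 / 5.266 = 113.566 s.
Net downstream speed = 5.775 m/s.
Drift = 5.775 × 113.566 = 655.892 m (downstream).

655.9 m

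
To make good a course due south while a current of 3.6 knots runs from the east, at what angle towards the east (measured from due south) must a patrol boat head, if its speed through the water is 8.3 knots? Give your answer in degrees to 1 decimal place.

The current pushes perpendicular to the desired track; the heading must have a component into the current equal to 3.6 knots: 8.3 sin θ = 3.6.
sin θ = 0.4337, so θ = 25.705°.

25.7°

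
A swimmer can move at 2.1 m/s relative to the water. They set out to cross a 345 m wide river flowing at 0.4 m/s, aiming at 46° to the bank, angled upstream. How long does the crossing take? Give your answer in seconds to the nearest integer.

228 s

The component of the swimmer's velocity perpendicular to the bank is 2.1 × sin 46° = 1.511 m/s.
The current is parallel to the bank, so it does not affect the crossing time.
Time = 345 / 1.511 = 228.384 s.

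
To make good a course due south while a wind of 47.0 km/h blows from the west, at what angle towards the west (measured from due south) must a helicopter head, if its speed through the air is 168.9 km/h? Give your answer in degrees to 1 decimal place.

16.2°

The wind pushes perpendicular to the desired track; the heading must have a component into the wind equal to 47.0 km/h: 168.9 sin θ = 47.0.
sin θ = 0.2783, so θ = 16.157°.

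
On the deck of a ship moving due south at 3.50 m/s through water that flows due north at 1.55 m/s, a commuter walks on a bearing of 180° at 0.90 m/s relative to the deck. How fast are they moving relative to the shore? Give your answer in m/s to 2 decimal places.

2.85 m/s

In east/north components (m/s): commuter relative to ship = (0.000, -0.900); ship relative to water = (0.000, -3.500); water relative to ground = (0.000, 1.550).
Sum = (0.000, -2.850) m/s.
Speed = |(0.000, -2.850)| = 2.850 m/s.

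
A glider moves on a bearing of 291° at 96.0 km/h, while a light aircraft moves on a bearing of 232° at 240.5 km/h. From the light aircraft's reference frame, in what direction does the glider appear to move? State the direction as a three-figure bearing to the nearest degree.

Taking east as x and north as y: glider velocity = (-89.624, 34.403) km/h; light aircraft velocity = (-189.517, -148.067) km/h.
Velocity of glider relative to light aircraft = (-89.624, 34.403) − (-189.517, -148.067) = (99.893, 182.470) km/h.
Bearing = atan2(99.89, 182.47) = 28.70° clockwise from north.

029°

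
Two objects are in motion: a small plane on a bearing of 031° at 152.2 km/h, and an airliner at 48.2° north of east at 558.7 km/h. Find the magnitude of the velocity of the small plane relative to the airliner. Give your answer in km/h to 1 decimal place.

410.2 km/h

Taking east as x and north as y: small plane velocity = (78.389, 130.461) km/h; airliner velocity = (372.392, 416.497) km/h.
Velocity of small plane relative to airliner = (78.389, 130.461) − (372.392, 416.497) = (-294.003, -286.037) km/h.
Magnitude = |(-294.003, -286.037)| = 410.189 km/h.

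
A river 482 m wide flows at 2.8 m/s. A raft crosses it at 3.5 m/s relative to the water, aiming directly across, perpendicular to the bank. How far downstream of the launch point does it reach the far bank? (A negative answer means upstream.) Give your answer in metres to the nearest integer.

386 m

Perpendicular speed = 3.500 m/s; crossing time = 482 / 3.500 = 137.714 s.
Net downstream speed = 2.800 m/s.
Drift = 2.800 × 137.714 = 385.600 m (downstream).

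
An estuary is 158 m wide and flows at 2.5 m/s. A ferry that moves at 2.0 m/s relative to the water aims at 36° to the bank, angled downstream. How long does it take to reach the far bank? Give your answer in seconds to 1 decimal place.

The component of the ferry's velocity perpendicular to the bank is 2.0 × sin 36° = 1.176 m/s.
The current is parallel to the bank, so it does not affect the crossing time.
Time = 158 / 1.176 = 134.403 s.

134.4 s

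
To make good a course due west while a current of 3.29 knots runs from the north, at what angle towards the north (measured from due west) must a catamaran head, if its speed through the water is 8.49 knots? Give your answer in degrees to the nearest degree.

The current pushes perpendicular to the desired track; the heading must have a component into the current equal to 3.29 knots: 8.49 sin θ = 3.29.
sin θ = 0.3875, so θ = 22.800°.

23°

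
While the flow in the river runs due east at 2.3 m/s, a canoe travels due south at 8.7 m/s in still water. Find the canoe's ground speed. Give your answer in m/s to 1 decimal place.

Taking east as x and north as y: velocity relative to the water = (0.000, -8.700) m/s; the water relative to ground = (2.300, 0.000) m/s.
Velocity relative to ground = (0.000, -8.700) + (2.300, 0.000) = (2.300, -8.700) m/s.
Speed = |(2.300, -8.700)| = 8.999 m/s.

9.0 m/s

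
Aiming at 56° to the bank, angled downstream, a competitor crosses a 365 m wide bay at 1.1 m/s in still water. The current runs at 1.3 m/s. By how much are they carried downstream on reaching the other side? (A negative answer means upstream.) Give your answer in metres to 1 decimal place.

Perpendicular speed = 0.912 m/s; crossing time = 365 / 0.912 = 400.245 s.
Net downstream speed = 1.915 m/s.
Drift = 1.915 × 400.245 = 766.514 m (downstream).

766.5 m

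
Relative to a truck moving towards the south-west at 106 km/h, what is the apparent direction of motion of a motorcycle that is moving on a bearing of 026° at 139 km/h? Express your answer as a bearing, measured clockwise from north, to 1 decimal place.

034.2°

Taking east as x and north as y: motorcycle velocity = (60.934, 124.932) km/h; truck velocity = (-74.953, -74.953) km/h.
Velocity of motorcycle relative to truck = (60.934, 124.932) − (-74.953, -74.953) = (135.887, 199.886) km/h.
Bearing = atan2(135.89, 199.89) = 34.21° clockwise from north.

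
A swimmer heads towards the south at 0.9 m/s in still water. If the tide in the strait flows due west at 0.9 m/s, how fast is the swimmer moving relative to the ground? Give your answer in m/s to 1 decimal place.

1.3 m/s

Taking east as x and north as y: velocity relative to the water = (0.000, -0.900) m/s; the water relative to ground = (-0.900, 0.000) m/s.
Velocity relative to ground = (0.000, -0.900) + (-0.900, 0.000) = (-0.900, -0.900) m/s.
Speed = |(-0.900, -0.900)| = 1.273 m/s.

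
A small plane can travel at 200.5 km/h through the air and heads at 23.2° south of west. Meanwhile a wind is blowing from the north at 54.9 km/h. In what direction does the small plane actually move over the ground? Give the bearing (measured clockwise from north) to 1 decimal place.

234.0°

Taking east as x and north as y: velocity relative to the air = (-184.287, -78.985) km/h; the air relative to ground = (0.000, -54.900) km/h.
Velocity relative to ground = (-184.287, -78.985) + (0.000, -54.900) = (-184.287, -133.885) km/h.
Bearing = atan2(-184.29, -133.89) = 234.00° clockwise from north.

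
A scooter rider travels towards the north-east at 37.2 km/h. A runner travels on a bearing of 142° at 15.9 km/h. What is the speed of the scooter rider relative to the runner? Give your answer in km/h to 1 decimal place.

Taking east as x and north as y: scooter rider velocity = (26.304, 26.304) km/h; runner velocity = (9.789, -12.529) km/h.
Velocity of scooter rider relative to runner = (26.304, 26.304) − (9.789, -12.529) = (16.515, 38.834) km/h.
Magnitude = |(16.515, 38.834)| = 42.200 km/h.

42.2 km/h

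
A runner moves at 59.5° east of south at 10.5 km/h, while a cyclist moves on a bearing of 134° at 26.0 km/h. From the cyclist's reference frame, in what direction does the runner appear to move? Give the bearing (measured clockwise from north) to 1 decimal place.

Taking east as x and north as y: runner velocity = (9.047, -5.329) km/h; cyclist velocity = (18.703, -18.061) km/h.
Velocity of runner relative to cyclist = (9.047, -5.329) − (18.703, -18.061) = (-9.656, 12.732) km/h.
Bearing = atan2(-9.66, 12.73) = 322.82° clockwise from north.

322.8°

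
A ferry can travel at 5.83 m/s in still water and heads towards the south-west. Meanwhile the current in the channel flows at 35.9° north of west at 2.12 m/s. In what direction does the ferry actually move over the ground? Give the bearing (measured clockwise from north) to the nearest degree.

Taking east as x and north as y: velocity relative to the water = (-4.122, -4.122) m/s; the water relative to ground = (-1.717, 1.243) m/s.
Velocity relative to ground = (-4.122, -4.122) + (-1.717, 1.243) = (-5.840, -2.879) m/s.
Bearing = atan2(-5.84, -2.88) = 243.75° clockwise from north.

244°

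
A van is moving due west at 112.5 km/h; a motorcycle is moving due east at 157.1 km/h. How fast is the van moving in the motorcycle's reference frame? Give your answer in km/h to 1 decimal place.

Taking east as x and north as y: van velocity = (-112.500, 0.000) km/h; motorcycle velocity = (157.100, 0.000) km/h.
Velocity of van relative to motorcycle = (-112.500, 0.000) − (157.100, 0.000) = (-269.600, 0.000) km/h.
Magnitude = |(-269.600, 0.000)| = 269.600 km/h.

269.6 km/h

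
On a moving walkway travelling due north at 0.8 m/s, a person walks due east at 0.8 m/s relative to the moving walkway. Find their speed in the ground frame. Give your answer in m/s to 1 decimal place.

1.1 m/s

Taking east as x and north as y: moving walkway velocity = (0.000, 0.800) m/s; person velocity relative to moving walkway = (0.800, 0.000) m/s.
Velocity relative to ground = (0.000, 0.800) + (0.800, 0.000) = (0.800, 0.800) m/s.
Speed = |(0.800, 0.800)| = 1.131 m/s.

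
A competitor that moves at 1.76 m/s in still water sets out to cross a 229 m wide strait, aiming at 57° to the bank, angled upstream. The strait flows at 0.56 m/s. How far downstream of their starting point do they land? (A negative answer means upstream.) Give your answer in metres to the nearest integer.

-62 m

Perpendicular speed = 1.476 m/s; crossing time = 229 / 1.476 = 155.143 s.
Net downstream speed = -0.399 m/s.
Drift = -0.399 × 155.143 = -61.834 m (upstream).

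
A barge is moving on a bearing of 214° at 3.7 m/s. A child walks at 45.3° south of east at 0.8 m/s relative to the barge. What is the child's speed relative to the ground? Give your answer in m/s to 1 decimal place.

3.9 m/s

Taking east as x and north as y: barge velocity = (-2.069, -3.067) m/s; child velocity relative to barge = (0.563, -0.569) m/s.
Velocity relative to ground = (-2.069, -3.067) + (0.563, -0.569) = (-1.506, -3.636) m/s.
Speed = |(-1.506, -3.636)| = 3.936 m/s.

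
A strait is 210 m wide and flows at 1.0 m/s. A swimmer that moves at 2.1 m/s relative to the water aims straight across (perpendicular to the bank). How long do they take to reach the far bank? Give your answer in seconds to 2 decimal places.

The component of the swimmer's velocity perpendicular to the bank is 2.1 m/s.
Only the cross-stream component determines the crossing time; the current contributes nothing perpendicular to the bank.
Time = 210 / 2.100 = 100.000 s.

100.00 s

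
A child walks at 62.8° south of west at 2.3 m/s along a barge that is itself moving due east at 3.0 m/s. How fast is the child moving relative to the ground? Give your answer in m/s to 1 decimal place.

Taking east as x and north as y: barge velocity = (3.000, 0.000) m/s; child velocity relative to barge = (-1.051, -2.046) m/s.
Velocity relative to ground = (3.000, 0.000) + (-1.051, -2.046) = (1.949, -2.046) m/s.
Speed = |(1.949, -2.046)| = 2.825 m/s.

2.8 m/s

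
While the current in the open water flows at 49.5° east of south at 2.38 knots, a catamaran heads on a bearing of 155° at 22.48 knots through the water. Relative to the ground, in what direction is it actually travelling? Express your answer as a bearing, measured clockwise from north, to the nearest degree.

153°

Taking east as x and north as y: velocity relative to the water = (9.500, -20.374) knots; the water relative to ground = (1.810, -1.546) knots.
Velocity relative to ground = (9.500, -20.374) + (1.810, -1.546) = (11.310, -21.919) knots.
Bearing = atan2(11.31, -21.92) = 152.71° clockwise from north.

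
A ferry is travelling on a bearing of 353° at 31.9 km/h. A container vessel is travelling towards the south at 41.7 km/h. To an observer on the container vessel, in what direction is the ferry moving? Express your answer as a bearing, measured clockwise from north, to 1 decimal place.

357.0°

Taking east as x and north as y: ferry velocity = (-3.888, 31.662) km/h; container vessel velocity = (0.000, -41.700) km/h.
Velocity of ferry relative to container vessel = (-3.888, 31.662) − (0.000, -41.700) = (-3.888, 73.362) km/h.
Bearing = atan2(-3.89, 73.36) = 356.97° clockwise from north.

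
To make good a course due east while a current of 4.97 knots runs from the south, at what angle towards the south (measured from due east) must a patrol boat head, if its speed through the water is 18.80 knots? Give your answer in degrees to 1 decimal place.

The current pushes perpendicular to the desired track; the heading must have a component into the current equal to 4.97 knots: 18.80 sin θ = 4.97.
sin θ = 0.2644, so θ = 15.329°.

15.3°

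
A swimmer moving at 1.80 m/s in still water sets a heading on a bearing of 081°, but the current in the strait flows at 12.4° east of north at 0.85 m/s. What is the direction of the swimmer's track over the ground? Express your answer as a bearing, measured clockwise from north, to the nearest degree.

060°

Taking east as x and north as y: velocity relative to the water = (1.778, 0.282) m/s; the water relative to ground = (0.183, 0.830) m/s.
Velocity relative to ground = (1.778, 0.282) + (0.183, 0.830) = (1.960, 1.112) m/s.
Bearing = atan2(1.96, 1.11) = 60.44° clockwise from north.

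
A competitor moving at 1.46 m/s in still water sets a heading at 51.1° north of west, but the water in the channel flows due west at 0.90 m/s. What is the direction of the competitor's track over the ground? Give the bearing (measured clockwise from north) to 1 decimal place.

Taking east as x and north as y: velocity relative to the water = (-0.917, 1.136) m/s; the water relative to ground = (-0.900, 0.000) m/s.
Velocity relative to ground = (-0.917, 1.136) + (-0.900, 0.000) = (-1.817, 1.136) m/s.
Bearing = atan2(-1.82, 1.14) = 302.02° clockwise from north.

302.0°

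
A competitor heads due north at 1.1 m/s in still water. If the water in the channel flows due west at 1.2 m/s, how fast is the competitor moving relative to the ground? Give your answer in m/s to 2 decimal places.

Taking east as x and north as y: velocity relative to the water = (0.000, 1.100) m/s; the water relative to ground = (-1.200, 0.000) m/s.
Velocity relative to ground = (0.000, 1.100) + (-1.200, 0.000) = (-1.200, 1.100) m/s.
Speed = |(-1.200, 1.100)| = 1.628 m/s.

1.63 m/s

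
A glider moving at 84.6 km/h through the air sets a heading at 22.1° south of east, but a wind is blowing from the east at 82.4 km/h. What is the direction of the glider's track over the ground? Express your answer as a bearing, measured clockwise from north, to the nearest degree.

187°

Taking east as x and north as y: velocity relative to the air = (78.384, -31.829) km/h; the air relative to ground = (-82.400, 0.000) km/h.
Velocity relative to ground = (78.384, -31.829) + (-82.400, 0.000) = (-4.016, -31.829) km/h.
Bearing = atan2(-4.02, -31.83) = 187.19° clockwise from north.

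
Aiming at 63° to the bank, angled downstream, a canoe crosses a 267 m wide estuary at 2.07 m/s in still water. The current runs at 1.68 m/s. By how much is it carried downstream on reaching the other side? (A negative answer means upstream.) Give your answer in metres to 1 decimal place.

379.2 m

Perpendicular speed = 1.844 m/s; crossing time = 267 / 1.844 = 144.764 s.
Net downstream speed = 2.620 m/s.
Drift = 2.620 × 144.764 = 379.247 m (downstream).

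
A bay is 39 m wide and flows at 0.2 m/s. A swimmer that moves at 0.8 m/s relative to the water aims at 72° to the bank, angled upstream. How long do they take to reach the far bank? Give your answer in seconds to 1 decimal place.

51.3 s

The component of the swimmer's velocity perpendicular to the bank is 0.8 × sin 72° = 0.761 m/s.
The current is parallel to the bank, so it does not affect the crossing time.
Time = 39 / 0.761 = 51.259 s.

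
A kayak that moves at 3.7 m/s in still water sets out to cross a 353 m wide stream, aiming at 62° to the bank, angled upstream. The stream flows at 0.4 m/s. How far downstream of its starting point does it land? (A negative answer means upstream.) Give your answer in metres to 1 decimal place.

-144.5 m

Perpendicular speed = 3.267 m/s; crossing time = 353 / 3.267 = 108.053 s.
Net downstream speed = -1.337 m/s.
Drift = -1.337 × 108.053 = -144.472 m (upstream).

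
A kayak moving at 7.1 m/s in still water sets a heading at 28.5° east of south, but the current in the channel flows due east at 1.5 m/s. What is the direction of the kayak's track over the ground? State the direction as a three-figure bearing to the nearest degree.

Taking east as x and north as y: velocity relative to the water = (3.388, -6.240) m/s; the water relative to ground = (1.500, 0.000) m/s.
Velocity relative to ground = (3.388, -6.240) + (1.500, 0.000) = (4.888, -6.240) m/s.
Bearing = atan2(4.89, -6.24) = 141.93° clockwise from north.

142°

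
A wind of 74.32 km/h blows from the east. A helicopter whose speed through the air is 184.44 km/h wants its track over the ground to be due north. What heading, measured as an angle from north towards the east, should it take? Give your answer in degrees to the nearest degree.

The wind pushes perpendicular to the desired track; the heading must have a component into the wind equal to 74.32 km/h: 184.44 sin θ = 74.32.
sin θ = 0.4029, so θ = 23.763°.

24°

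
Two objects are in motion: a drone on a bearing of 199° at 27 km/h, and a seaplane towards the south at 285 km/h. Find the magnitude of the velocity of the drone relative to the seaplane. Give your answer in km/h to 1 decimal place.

259.6 km/h

Taking east as x and north as y: drone velocity = (-8.790, -25.529) km/h; seaplane velocity = (0.000, -285.000) km/h.
Velocity of drone relative to seaplane = (-8.790, -25.529) − (0.000, -285.000) = (-8.790, 259.471) km/h.
Magnitude = |(-8.790, 259.471)| = 259.620 km/h.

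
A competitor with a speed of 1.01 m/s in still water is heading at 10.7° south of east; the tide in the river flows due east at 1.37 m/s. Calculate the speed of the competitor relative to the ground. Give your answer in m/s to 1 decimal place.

Taking east as x and north as y: velocity relative to the water = (0.992, -0.188) m/s; the water relative to ground = (1.370, 0.000) m/s.
Velocity relative to ground = (0.992, -0.188) + (1.370, 0.000) = (2.362, -0.188) m/s.
Speed = |(2.362, -0.188)| = 2.370 m/s.

2.4 m/s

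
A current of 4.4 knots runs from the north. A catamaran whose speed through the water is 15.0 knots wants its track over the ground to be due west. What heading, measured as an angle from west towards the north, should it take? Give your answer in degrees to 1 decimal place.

The current pushes perpendicular to the desired track; the heading must have a component into the current equal to 4.4 knots: 15.0 sin θ = 4.4.
sin θ = 0.2933, so θ = 17.058°.

17.1°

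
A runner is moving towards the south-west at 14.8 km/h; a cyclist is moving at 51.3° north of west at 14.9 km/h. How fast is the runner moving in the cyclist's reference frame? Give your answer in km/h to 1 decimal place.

22.1 km/h

Taking east as x and north as y: runner velocity = (-10.465, -10.465) km/h; cyclist velocity = (-9.316, 11.628) km/h.
Velocity of runner relative to cyclist = (-10.465, -10.465) − (-9.316, 11.628) = (-1.149, -22.094) km/h.
Magnitude = |(-1.149, -22.094)| = 22.123 km/h.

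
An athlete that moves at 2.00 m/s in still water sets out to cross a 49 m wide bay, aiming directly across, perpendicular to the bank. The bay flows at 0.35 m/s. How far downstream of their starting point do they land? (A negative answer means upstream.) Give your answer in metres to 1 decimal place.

8.6 m

Perpendicular speed = 2.000 m/s; crossing time = 49 / 2.000 = 24.500 s.
Net downstream speed = 0.350 m/s.
Drift = 0.350 × 24.500 = 8.575 m (downstream).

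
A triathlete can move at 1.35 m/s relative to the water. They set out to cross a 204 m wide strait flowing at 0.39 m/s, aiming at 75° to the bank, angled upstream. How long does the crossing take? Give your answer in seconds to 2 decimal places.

The component of the triathlete's velocity perpendicular to the bank is 1.35 × sin 75° = 1.304 m/s.
The current is parallel to the bank, so it does not affect the crossing time.
Time = 204 / 1.304 = 156.442 s.

156.44 s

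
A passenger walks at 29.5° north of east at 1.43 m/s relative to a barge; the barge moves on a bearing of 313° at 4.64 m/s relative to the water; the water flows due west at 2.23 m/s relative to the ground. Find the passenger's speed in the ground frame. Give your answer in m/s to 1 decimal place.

5.8 m/s

In east/north components (m/s): passenger relative to barge = (1.245, 0.704); barge relative to water = (-3.393, 3.164); water relative to ground = (-2.230, 0.000).
Sum = (-4.379, 3.869) m/s.
Speed = |(-4.379, 3.869)| = 5.843 m/s.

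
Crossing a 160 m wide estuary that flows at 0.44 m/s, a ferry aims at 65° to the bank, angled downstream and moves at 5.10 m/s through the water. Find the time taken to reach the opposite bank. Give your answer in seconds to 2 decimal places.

34.62 s

The component of the ferry's velocity perpendicular to the bank is 5.10 × sin 65° = 4.622 m/s.
The current is parallel to the bank, so it does not affect the crossing time.
Time = 160 / 4.622 = 34.616 s.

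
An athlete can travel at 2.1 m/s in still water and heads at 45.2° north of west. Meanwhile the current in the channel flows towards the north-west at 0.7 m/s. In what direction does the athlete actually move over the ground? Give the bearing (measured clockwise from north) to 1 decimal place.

315.2°

Taking east as x and north as y: velocity relative to the water = (-1.480, 1.490) m/s; the water relative to ground = (-0.495, 0.495) m/s.
Velocity relative to ground = (-1.480, 1.490) + (-0.495, 0.495) = (-1.975, 1.985) m/s.
Bearing = atan2(-1.97, 1.99) = 315.15° clockwise from north.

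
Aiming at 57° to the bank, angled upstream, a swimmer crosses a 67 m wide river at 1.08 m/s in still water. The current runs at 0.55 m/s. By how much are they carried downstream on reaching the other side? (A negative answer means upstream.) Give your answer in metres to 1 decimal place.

-2.8 m

Perpendicular speed = 0.906 m/s; crossing time = 67 / 0.906 = 73.971 s.
Net downstream speed = -0.038 m/s.
Drift = -0.038 × 73.971 = -2.826 m (upstream).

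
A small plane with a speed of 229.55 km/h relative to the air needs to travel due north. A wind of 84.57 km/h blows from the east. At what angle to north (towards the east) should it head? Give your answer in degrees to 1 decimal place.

The wind pushes perpendicular to the desired track; the heading must have a component into the wind equal to 84.57 km/h: 229.55 sin θ = 84.57.
sin θ = 0.3684, so θ = 21.618°.

21.6°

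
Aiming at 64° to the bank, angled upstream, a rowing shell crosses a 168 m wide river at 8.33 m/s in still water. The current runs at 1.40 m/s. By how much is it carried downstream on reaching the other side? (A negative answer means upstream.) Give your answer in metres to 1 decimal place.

Perpendicular speed = 7.487 m/s; crossing time = 168 / 7.487 = 22.439 s.
Net downstream speed = -2.252 m/s.
Drift = -2.252 × 22.439 = -50.524 m (upstream).

-50.5 m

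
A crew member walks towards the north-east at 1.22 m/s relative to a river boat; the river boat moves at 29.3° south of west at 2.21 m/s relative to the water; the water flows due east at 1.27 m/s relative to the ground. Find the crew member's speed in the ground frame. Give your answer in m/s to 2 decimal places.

In east/north components (m/s): crew member relative to river boat = (0.863, 0.863); river boat relative to water = (-1.927, -1.082); water relative to ground = (1.270, 0.000).
Sum = (0.205, -0.219) m/s.
Speed = |(0.205, -0.219)| = 0.300 m/s.

0.30 m/s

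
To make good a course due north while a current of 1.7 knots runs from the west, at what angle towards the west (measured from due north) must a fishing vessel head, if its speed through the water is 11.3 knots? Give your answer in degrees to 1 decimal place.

8.7°

The current pushes perpendicular to the desired track; the heading must have a component into the current equal to 1.7 knots: 11.3 sin θ = 1.7.
sin θ = 0.1504, so θ = 8.653°.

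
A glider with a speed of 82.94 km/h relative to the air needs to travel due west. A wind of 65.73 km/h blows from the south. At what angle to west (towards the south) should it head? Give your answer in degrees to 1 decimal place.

52.4°

The wind pushes perpendicular to the desired track; the heading must have a component into the wind equal to 65.73 km/h: 82.94 sin θ = 65.73.
sin θ = 0.7925, so θ = 52.420°.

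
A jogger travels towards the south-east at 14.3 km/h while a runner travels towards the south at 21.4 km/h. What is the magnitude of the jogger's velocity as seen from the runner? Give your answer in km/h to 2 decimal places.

15.15 km/h

Taking east as x and north as y: jogger velocity = (10.112, -10.112) km/h; runner velocity = (0.000, -21.400) km/h.
Velocity of jogger relative to runner = (10.112, -10.112) − (0.000, -21.400) = (10.112, 11.288) km/h.
Magnitude = |(10.112, 11.288)| = 15.155 km/h.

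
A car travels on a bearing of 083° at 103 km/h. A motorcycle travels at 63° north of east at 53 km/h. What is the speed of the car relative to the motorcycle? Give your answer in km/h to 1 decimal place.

Taking east as x and north as y: car velocity = (102.232, 12.553) km/h; motorcycle velocity = (24.061, 47.223) km/h.
Velocity of car relative to motorcycle = (102.232, 12.553) − (24.061, 47.223) = (78.171, -34.671) km/h.
Magnitude = |(78.171, -34.671)| = 85.515 km/h.

85.5 km/h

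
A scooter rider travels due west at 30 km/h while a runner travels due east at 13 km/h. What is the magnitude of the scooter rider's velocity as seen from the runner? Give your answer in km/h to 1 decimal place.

Taking east as x and north as y: scooter rider velocity = (-30.000, 0.000) km/h; runner velocity = (13.000, 0.000) km/h.
Velocity of scooter rider relative to runner = (-30.000, 0.000) − (13.000, 0.000) = (-43.000, 0.000) km/h.
Magnitude = |(-43.000, 0.000)| = 43.000 km/h.

43.0 km/h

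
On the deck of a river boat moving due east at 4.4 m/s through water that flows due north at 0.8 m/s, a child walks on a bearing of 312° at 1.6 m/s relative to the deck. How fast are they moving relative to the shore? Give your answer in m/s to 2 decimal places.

In east/north components (m/s): child relative to river boat = (-1.189, 1.071); river boat relative to water = (4.400, 0.000); water relative to ground = (0.000, 0.800).
Sum = (3.211, 1.871) m/s.
Speed = |(3.211, 1.871)| = 3.716 m/s.

3.72 m/s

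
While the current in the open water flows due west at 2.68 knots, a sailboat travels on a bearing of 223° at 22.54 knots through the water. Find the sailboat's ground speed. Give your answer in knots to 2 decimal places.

24.45 knots

Taking east as x and north as y: velocity relative to the water = (-15.372, -16.485) knots; the water relative to ground = (-2.680, 0.000) knots.
Velocity relative to ground = (-15.372, -16.485) + (-2.680, 0.000) = (-18.052, -16.485) knots.
Speed = |(-18.052, -16.485)| = 24.446 knots.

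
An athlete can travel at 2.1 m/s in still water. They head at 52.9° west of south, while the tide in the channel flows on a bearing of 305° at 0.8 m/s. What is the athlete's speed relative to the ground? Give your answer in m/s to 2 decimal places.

Taking east as x and north as y: velocity relative to the water = (-1.675, -1.267) m/s; the water relative to ground = (-0.655, 0.459) m/s.
Velocity relative to ground = (-1.675, -1.267) + (-0.655, 0.459) = (-2.330, -0.808) m/s.
Speed = |(-2.330, -0.808)| = 2.466 m/s.

2.47 m/s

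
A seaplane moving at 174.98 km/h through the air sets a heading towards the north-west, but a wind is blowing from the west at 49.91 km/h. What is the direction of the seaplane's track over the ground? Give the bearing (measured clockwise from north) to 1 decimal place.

329.2°

Taking east as x and north as y: velocity relative to the air = (-123.730, 123.730) km/h; the air relative to ground = (49.910, 0.000) km/h.
Velocity relative to ground = (-123.730, 123.730) + (49.910, 0.000) = (-73.820, 123.730) km/h.
Bearing = atan2(-73.82, 123.73) = 329.18° clockwise from north.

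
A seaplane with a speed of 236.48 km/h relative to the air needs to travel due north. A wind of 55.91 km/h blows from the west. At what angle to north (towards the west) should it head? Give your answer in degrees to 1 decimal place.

The wind pushes perpendicular to the desired track; the heading must have a component into the wind equal to 55.91 km/h: 236.48 sin θ = 55.91.
sin θ = 0.2364, so θ = 13.676°.

13.7°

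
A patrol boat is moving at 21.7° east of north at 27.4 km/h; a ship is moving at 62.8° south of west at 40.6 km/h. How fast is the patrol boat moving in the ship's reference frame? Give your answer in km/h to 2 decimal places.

Taking east as x and north as y: patrol boat velocity = (10.131, 25.458) km/h; ship velocity = (-18.558, -36.110) km/h.
Velocity of patrol boat relative to ship = (10.131, 25.458) − (-18.558, -36.110) = (28.689, 61.569) km/h.
Magnitude = |(28.689, 61.569)| = 67.925 km/h.

67.92 km/h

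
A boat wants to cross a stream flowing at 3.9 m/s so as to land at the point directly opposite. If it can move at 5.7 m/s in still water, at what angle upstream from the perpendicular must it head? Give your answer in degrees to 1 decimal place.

To cancel the current, the upstream component of the boat's velocity must equal the flow: 5.7 sin θ = 3.9.
sin θ = 3.9 / 5.7 = 0.6842.
θ = arcsin(0.6842) = 43.174°.

43.2°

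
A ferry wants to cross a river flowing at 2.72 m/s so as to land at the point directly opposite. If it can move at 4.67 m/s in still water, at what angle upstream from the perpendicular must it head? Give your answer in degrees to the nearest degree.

36°

To cancel the current, the upstream component of the ferry's velocity must equal the flow: 4.67 sin θ = 2.72.
sin θ = 2.72 / 4.67 = 0.5824.
θ = arcsin(0.5824) = 35.622°.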